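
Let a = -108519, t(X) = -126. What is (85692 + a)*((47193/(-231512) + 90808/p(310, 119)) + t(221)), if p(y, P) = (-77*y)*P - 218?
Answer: 157927001961984731/54805604248 ≈ 2.8816e+6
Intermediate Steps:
p(y, P) = -218 - 77*P*y (p(y, P) = -77*P*y - 218 = -218 - 77*P*y)
(85692 + a)*((47193/(-231512) + 90808/p(310, 119)) + t(221)) = (85692 - 108519)*((47193/(-231512) + 90808/(-218 - 77*119*310)) - 126) = -22827*((47193*(-1/231512) + 90808/(-218 - 2840530)) - 126) = -22827*((-47193/231512 + 90808/(-2840748)) - 126) = -22827*((-47193/231512 + 90808*(-1/2840748)) - 126) = -22827*((-47193/231512 - 22702/710187) - 126) = -22827*(-38771640515/164416812744 - 126) = -22827*(-20755290046259/164416812744) = 157927001961984731/54805604248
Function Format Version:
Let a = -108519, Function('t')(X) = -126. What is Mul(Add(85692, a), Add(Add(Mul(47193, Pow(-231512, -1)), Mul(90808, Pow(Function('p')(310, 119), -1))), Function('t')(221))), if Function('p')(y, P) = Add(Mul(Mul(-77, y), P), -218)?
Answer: Rational(157927001961984731, 54805604248) ≈ 2.8816e+6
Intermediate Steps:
Function('p')(y, P) = Add(-218, Mul(-77, P, y)) (Function('p')(y, P) = Add(Mul(-77, P, y), -218) = Add(-218, Mul(-77, P, y)))
Mul(Add(85692, a), Add(Add(Mul(47193, Pow(-231512, -1)), Mul(90808, Pow(Function('p')(310, 119), -1))), Function('t')(221))) = Mul(Add(85692, -108519), Add(Add(Mul(47193, Pow(-231512, -1)), Mul(90808, Pow(Add(-218, Mul(-77, 119, 310)), -1))), -126)) = Mul(-22827, Add(Add(Mul(47193, Rational(-1, 231512)), Mul(90808, Pow(Add(-218, -2840530), -1))), -126)) = Mul(-22827, Add(Add(Rational(-47193, 231512), Mul(90808, Pow(-2840748, -1))), -126)) = Mul(-22827, Add(Add(Rational(-47193, 231512), Mul(90808, Rational(-1, 2840748))), -126)) = Mul(-22827, Add(Add(Rational(-47193, 231512), Rational(-22702, 710187)), -126)) = Mul(-22827, Add(Rational(-38771640515, 164416812744), -126)) = Mul(-22827, Rational(-20755290046259, 164416812744)) = Rational(157927001961984731, 54805604248)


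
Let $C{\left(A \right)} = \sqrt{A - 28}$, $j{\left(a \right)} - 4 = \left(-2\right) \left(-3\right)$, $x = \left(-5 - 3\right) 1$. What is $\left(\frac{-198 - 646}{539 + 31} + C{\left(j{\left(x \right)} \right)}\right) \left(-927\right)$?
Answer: $\frac{130398}{95} - 2781 i \sqrt{2} \approx 1372.6 - 3932.9 i$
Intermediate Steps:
$x = -8$ ($x = \left(-8\right) 1 = -8$)
$j{\left(a \right)} = 10$ ($j{\left(a \right)} = 4 - -6 = 4 + 6 = 10$)
$C{\left(A \right)} = \sqrt{-28 + A}$
$\left(\frac{-198 - 646}{539 + 31} + C{\left(j{\left(x \right)} \right)}\right) \left(-927\right) = \left(\frac{-198 - 646}{539 + 31} + \sqrt{-28 + 10}\right) \left(-927\right) = \left(- \frac{844}{570} + \sqrt{-18}\right) \left(-927\right) = \left(\left(-844\right) \frac{1}{570} + 3 i \sqrt{2}\right) \left(-927\right) = \left(- \frac{422}{285} + 3 i \sqrt{2}\right) \left(-927\right) = \frac{130398}{95} - 2781 i \sqrt{2}$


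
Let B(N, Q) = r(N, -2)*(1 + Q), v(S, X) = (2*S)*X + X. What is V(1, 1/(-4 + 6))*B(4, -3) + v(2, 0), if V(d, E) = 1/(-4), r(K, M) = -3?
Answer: -3/2 ≈ -1.5000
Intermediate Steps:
v(S, X) = X + 2*S*X (v(S, X) = 2*S*X + X = X + 2*S*X)
V(d, E) = -1/4 (V(d, E) = 1*(-1/4) = -1/4)
B(N, Q) = -3 - 3*Q (B(N, Q) = -3*(1 + Q) = -3 - 3*Q)
V(1, 1/(-4 + 6))*B(4, -3) + v(2, 0) = -(-3 - 3*(-3))/4 + 0*(1 + 2*2) = -(-3 + 9)/4 + 0*(1 + 4) = -1/4*6 + 0*5 = -3/2 + 0 = -3/2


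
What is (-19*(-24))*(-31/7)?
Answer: -14136/7 ≈ -2019.4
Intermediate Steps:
(-19*(-24))*(-31/7) = 456*(-31*⅐) = 456*(-31/7) = -14136/7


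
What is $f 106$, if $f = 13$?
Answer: $1378$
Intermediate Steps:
$f 106 = 13 \cdot 106 = 1378$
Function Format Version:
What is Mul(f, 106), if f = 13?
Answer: 1378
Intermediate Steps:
Mul(f, 106) = Mul(13, 106) = 1378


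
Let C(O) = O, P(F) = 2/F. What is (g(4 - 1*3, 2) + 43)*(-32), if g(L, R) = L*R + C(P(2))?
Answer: -1472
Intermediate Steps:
g(L, R) = 1 + L*R (g(L, R) = L*R + 2/2 = L*R + 2*(½) = L*R + 1 = 1 + L*R)
(g(4 - 1*3, 2) + 43)*(-32) = ((1 + (4 - 1*3)*2) + 43)*(-32) = ((1 + (4 - 3)*2) + 43)*(-32) = ((1 + 1*2) + 43)*(-32) = ((1 + 2) + 43)*(-32) = (3 + 43)*(-32) = 46*(-32) = -1472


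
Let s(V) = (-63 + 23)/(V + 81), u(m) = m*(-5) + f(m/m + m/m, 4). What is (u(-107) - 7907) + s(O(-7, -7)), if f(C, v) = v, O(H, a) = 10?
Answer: -670528/91 ≈ -7368.4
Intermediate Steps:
u(m) = 4 - 5*m (u(m) = m*(-5) + 4 = -5*m + 4 = 4 - 5*m)
s(V) = -40/(81 + V)
(u(-107) - 7907) + s(O(-7, -7)) = ((4 - 5*(-107)) - 7907) - 40/(81 + 10) = ((4 + 535) - 7907) - 40/91 = (539 - 7907) - 40*1/91 = -7368 - 40/91 = -670528/91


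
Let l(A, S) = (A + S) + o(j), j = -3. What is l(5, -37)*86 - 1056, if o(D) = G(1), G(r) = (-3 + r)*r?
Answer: -3980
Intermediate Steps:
G(r) = r*(-3 + r)
o(D) = -2 (o(D) = 1*(-3 + 1) = 1*(-2) = -2)
l(A, S) = -2 + A + S (l(A, S) = (A + S) - 2 = -2 + A + S)
l(5, -37)*86 - 1056 = (-2 + 5 - 37)*86 - 1056 = -34*86 - 1056 = -2924 - 1056 = -3980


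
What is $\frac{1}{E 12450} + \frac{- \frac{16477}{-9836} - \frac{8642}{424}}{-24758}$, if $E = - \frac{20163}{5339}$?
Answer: $\frac{594786186337001}{809980304128667100} \approx 0.00073432$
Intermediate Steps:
$E = - \frac{20163}{5339}$ ($E = \left(-20163\right) \frac{1}{5339} = - \frac{20163}{5339} \approx -3.7766$)
$\frac{1}{E 12450} + \frac{- \frac{16477}{-9836} - \frac{8642}{424}}{-24758} = \frac{1}{\left(- \frac{20163}{5339}\right) 12450} + \frac{- \frac{16477}{-9836} - \frac{8642}{424}}{-24758} = \left(- \frac{5339}{20163}\right) \frac{1}{12450} + \left(\left(-16477\right) \left(- \frac{1}{9836}\right) - \frac{4321}{212}\right) \left(- \frac{1}{24758}\right) = - \frac{5339}{251029350} + \left(\frac{16477}{9836} - \frac{4321}{212}\right) \left(- \frac{1}{24758}\right) = - \frac{5339}{251029350} - - \frac{4876029}{6453271732} = - \frac{5339}{251029350} + \frac{4876029}{6453271732} = \frac{594786186337001}{809980304128667100}$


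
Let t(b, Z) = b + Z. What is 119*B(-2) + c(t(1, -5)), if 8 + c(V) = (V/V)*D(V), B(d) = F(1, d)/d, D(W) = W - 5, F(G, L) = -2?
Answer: 102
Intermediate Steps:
D(W) = -5 + W
t(b, Z) = Z + b
B(d) = -2/d
c(V) = -13 + V (c(V) = -8 + (V/V)*(-5 + V) = -8 + 1*(-5 + V) = -8 + (-5 + V) = -13 + V)
119*B(-2) + c(t(1, -5)) = 119*(-2/(-2)) + (-13 + (-5 + 1)) = 119*(-2*(-½)) + (-13 - 4) = 119*1 - 17 = 119 - 17 = 102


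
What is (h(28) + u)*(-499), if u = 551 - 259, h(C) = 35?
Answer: -163173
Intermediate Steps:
u = 292
(h(28) + u)*(-499) = (35 + 292)*(-499) = 327*(-499) = -163173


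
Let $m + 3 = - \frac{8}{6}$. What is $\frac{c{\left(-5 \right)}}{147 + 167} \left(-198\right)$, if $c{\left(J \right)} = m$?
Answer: $\frac{429}{157} \approx 2.7325$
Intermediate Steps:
$m = - \frac{13}{3}$ ($m = -3 - \frac{8}{6} = -3 - \frac{4}{3} = - \frac{13}{3} \approx -4.3333$)
$c{\left(J \right)} = - \frac{13}{3}$
$\frac{c{\left(-5 \right)}}{147 + 167} \left(-198\right) = \frac{1}{147 + 167} \left(- \frac{13}{3}\right) \left(-198\right) = \frac{1}{314} \left(- \frac{13}{3}\right) \left(-198\right) = \left(- \frac{13}{942}\right) \left(-198\right) = \frac{429}{157}$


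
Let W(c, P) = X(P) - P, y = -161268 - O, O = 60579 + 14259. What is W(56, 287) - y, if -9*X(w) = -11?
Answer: 2122382/9 ≈ 2.3582e+5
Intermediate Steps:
X(w) = 11/9 (X(w) = -⅑*(-11) = 11/9)
O = 74838
y = -236106 (y = -161268 - 1*74838 = -161268 - 74838 = -236106)
W(c, P) = 11/9 - P
W(56, 287) - y = (11/9 - 1*287) - 1*(-236106) = (11/9 - 287) + 236106 = -2572/9 + 236106 = 2122382/9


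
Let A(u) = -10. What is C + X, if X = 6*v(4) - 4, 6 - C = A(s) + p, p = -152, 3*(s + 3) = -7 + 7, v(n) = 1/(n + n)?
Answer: 659/4 ≈ 164.75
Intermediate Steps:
v(n) = 1/(2*n)
s = -3 (s = -3 + (-7 + 7)/3 = -3 + (⅓)*0 = -3 + 0 = -3)
C = 168 (C = 6 - (-10 - 152) = 6 - 1*(-162) = 6 + 162 = 168)
X = -13/4 (X = 6*((½)/4) - 4 = 6*((½)*(¼)) - 4 = 6*(⅛) - 4 = ¾ - 4 = -13/4 ≈ -3.2500)
C + X = 168 - 13/4 = 659/4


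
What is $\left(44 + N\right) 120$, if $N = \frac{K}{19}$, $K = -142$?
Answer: $\frac{83280}{19} \approx 4383.2$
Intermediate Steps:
$N = - \frac{142}{19} \approx -7.4737$
$\left(44 + N\right) 120 = \left(44 - \frac{142}{19}\right) 120 = \frac{694}{19} \cdot 120 = \frac{83280}{19}$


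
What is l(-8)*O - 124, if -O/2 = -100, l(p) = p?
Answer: -1724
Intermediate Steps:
O = 200 (O = -2*(-100) = 200)
l(-8)*O - 124 = -8*200 - 124 = -1600 - 124 = -1724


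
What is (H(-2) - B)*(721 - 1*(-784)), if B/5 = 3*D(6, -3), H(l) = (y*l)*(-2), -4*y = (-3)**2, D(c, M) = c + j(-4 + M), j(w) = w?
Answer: 9030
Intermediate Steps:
D(c, M) = -4 + M + c (D(c, M) = c + (-4 + M) = -4 + M + c)
y = -9/4 (y = -1/4*(-3)**2 = -1/4*9 = -9/4 ≈ -2.2500)
H(l) = 9*l/2 (H(l) = -9*l/4*(-2) = 9*l/2)
B = -15 (B = 5*(3*(-4 - 3 + 6)) = 5*(3*(-1)) = 5*(-3) = -15)
(H(-2) - B)*(721 - 1*(-784)) = ((9/2)*(-2) - 1*(-15))*(721 - 1*(-784)) = (-9 + 15)*(721 + 784) = 6*1505 = 9030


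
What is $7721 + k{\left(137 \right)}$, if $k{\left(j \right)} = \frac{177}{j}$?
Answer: $\frac{1057954}{137} \approx 7722.3$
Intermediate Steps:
$7721 + k{\left(137 \right)} = 7721 + \frac{177}{137} = \frac{1057954}{137}$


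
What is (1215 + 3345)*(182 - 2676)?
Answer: -11372640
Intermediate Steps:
(1215 + 3345)*(182 - 2676) = 4560*(-2494) = -11372640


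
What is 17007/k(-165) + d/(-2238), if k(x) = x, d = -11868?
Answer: -2005747/20515 ≈ -97.770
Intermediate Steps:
17007/k(-165) + d/(-2238) = 17007/(-165) - 11868/(-2238) = 17007*(-1/165) - 11868*(-1/2238) = -5669/55 + 1978/373 = -2005747/20515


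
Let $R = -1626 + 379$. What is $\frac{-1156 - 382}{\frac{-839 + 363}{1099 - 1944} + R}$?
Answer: $\frac{1299610}{1053239} \approx 1.2339$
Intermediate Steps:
$R = -1247$
$\frac{-1156 - 382}{\frac{-839 + 363}{1099 - 1944} + R} = \frac{-1156 - 382}{\frac{-839 + 363}{1099 - 1944} - 1247} = - \frac{1538}{- \frac{476}{-845} - 1247} = - \frac{1538}{\left(-476\right) \left(- \frac{1}{845}\right) - 1247} = - \frac{1538}{\frac{476}{845} - 1247} = - \frac{1538}{- \frac{1053239}{845}} = \left(-1538\right) \left(- \frac{845}{1053239}\right) = \frac{1299610}{1053239}$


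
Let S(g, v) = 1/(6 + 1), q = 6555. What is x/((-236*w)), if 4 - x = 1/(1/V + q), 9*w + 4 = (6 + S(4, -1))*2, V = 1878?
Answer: -221576787/12035947372 ≈ -0.018410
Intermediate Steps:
S(g, v) = ⅐ (S(g, v) = 1/7 = ⅐)
w = 58/63 (w = -4/9 + ((6 + ⅐)*2)/9 = -4/9 + ((43/7)*2)/9 = -4/9 + (⅑)*(86/7) = -4/9 + 86/63 = 58/63 ≈ 0.92064)
x = 49239286/12310291 (x = 4 - 1/(1/1878 + 6555) = 4 - 1/12310291/1878 = 4 - 1*1878/12310291 = 4 - 1878/12310291 = 49239286/12310291 ≈ 3.9998)
x/((-236*w)) = 49239286/(12310291*((-236*58/63))) = 49239286/(12310291*(-13688/63)) = (49239286/12310291)*(-63/13688) = -221576787/12035947372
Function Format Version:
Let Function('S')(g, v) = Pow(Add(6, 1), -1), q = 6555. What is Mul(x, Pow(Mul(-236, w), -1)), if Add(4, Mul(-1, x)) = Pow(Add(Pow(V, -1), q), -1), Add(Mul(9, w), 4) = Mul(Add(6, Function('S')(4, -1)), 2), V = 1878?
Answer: Rational(-221576787, 12035947372) ≈ -0.018410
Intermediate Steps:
Function('S')(g, v) = Rational(1, 7) (Function('S')(g, v) = Pow(7, -1) = Rational(1, 7))
w = Rational(58, 63) (w = Add(Rational(-4, 9), Mul(Rational(1, 9), Mul(Add(6, Rational(1, 7)), 2))) = Add(Rational(-4, 9), Mul(Rational(1, 9), Mul(Rational(43, 7), 2))) = Add(Rational(-4, 9), Mul(Rational(1, 9), Rational(86, 7))) = Add(Rational(-4, 9), Rational(86, 63)) = Rational(58, 63) ≈ 0.92064)
x = Rational(49239286, 12310291) (x = Add(4, Mul(-1, Pow(Add(Pow(1878, -1), 6555), -1))) = Add(4, Mul(-1, Pow(Add(Rational(1, 1878), 6555), -1))) = Add(4, Mul(-1, Pow(Rational(12310291, 1878), -1))) = Add(4, Mul(-1, Rational(1878, 12310291))) = Add(4, Rational(-1878, 12310291)) = Rational(49239286, 12310291) ≈ 3.9998)
Mul(x, Pow(Mul(-236, w), -1)) = Mul(Rational(49239286, 12310291), Pow(Mul(-236, Rational(58, 63)), -1)) = Mul(Rational(49239286, 12310291), Pow(Rational(-13688, 63), -1)) = Mul(Rational(49239286, 12310291), Rational(-63, 13688)) = Rational(-221576787, 12035947372)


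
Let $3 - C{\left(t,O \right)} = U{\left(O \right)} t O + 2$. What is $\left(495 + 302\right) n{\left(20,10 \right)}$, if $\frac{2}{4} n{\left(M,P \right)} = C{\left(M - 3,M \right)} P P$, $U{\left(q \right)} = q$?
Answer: $-1083760600$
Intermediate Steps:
$C{\left(t,O \right)} = 1 - t O^{2}$ ($C{\left(t,O \right)} = 3 - \left(O t O + 2\right) = 3 - \left(t O^{2} + 2\right) = 3 - \left(2 + t O^{2}\right) = 1 - t O^{2}$)
$n{\left(M,P \right)} = 2 P^{2} \left(1 - M^{2} \left(-3 + M\right)\right)$ ($n{\left(M,P \right)} = 2 \left(1 - \left(M - 3\right) M^{2}\right) P P = 2 \left(1 - \left(-3 + M\right) M^{2}\right) P P = 2 \left(1 - M^{2} \left(-3 + M\right)\right) P P = 2 P \left(1 - M^{2} \left(-3 + M\right)\right) P = 2 P^{2} \left(1 - M^{2} \left(-3 + M\right)\right)$)
$\left(495 + 302\right) n{\left(20,10 \right)} = \left(495 + 302\right) 2 \cdot 10^{2} \left(1 - 20^{2} \left(-3 + 20\right)\right) = 797 \cdot 2 \cdot 100 \left(1 - 400 \cdot 17\right) = 797 \cdot 2 \cdot 100 \left(1 - 6800\right) = 797 \cdot 2 \cdot 100 \left(-6799\right) = 797 \left(-1359800\right) = -1083760600$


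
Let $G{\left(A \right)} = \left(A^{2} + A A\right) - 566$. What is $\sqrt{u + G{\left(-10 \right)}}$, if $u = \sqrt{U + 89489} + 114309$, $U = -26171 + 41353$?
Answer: $\sqrt{113943 + \sqrt{104671}} \approx 338.03$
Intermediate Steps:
$U = 15182$
$u = 114309 + \sqrt{104671}$ ($u = \sqrt{15182 + 89489} + 114309 = \sqrt{104671} + 114309 = 114309 + \sqrt{104671} \approx 1.1463 \cdot 10^{5}$)
$G{\left(A \right)} = -566 + 2 A^{2}$ ($G{\left(A \right)} = \left(A^{2} + A^{2}\right) - 566 = 2 A^{2} - 566 = -566 + 2 A^{2}$)
$\sqrt{u + G{\left(-10 \right)}} = \sqrt{\left(114309 + \sqrt{104671}\right) - \left(566 - 2 \left(-10\right)^{2}\right)} = \sqrt{\left(114309 + \sqrt{104671}\right) + \left(-566 + 2 \cdot 100\right)} = \sqrt{\left(114309 + \sqrt{104671}\right) + \left(-566 + 200\right)} = \sqrt{\left(114309 + \sqrt{104671}\right) - 366} = \sqrt{113943 + \sqrt{104671}}$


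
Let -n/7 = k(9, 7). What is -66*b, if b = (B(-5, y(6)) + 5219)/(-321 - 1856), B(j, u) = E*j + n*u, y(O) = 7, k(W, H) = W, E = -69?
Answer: 338118/2177 ≈ 155.31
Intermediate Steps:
n = -63 (n = -7*9 = -63)
B(j, u) = -69*j - 63*u
b = -5123/2177 (b = ((-69*(-5) - 63*7) + 5219)/(-321 - 1856) = ((345 - 441) + 5219)/(-2177) = (-96 + 5219)*(-1/2177) = 5123*(-1/2177) = -5123/2177 ≈ -2.3532)
-66*b = -66*(-5123/2177) = 338118/2177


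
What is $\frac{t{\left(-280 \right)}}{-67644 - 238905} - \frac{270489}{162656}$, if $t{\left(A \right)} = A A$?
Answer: $- \frac{95670362861}{49862034144} \approx -1.9187$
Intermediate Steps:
$t{\left(A \right)} = A^{2}$
$\frac{t{\left(-280 \right)}}{-67644 - 238905} - \frac{270489}{162656} = \frac{\left(-280\right)^{2}}{-67644 - 238905} - \frac{270489}{162656} = \frac{78400}{-67644 - 238905} - \frac{270489}{162656} = \frac{78400}{-306549} - \frac{270489}{162656} = 78400 \left(- \frac{1}{306549}\right) - \frac{270489}{162656} = - \frac{78400}{306549} - \frac{270489}{162656} = - \frac{95670362861}{49862034144}$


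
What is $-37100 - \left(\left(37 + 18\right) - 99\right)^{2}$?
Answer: $-39036$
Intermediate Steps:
$-37100 - \left(\left(37 + 18\right) - 99\right)^{2} = -37100 - \left(55 - 99\right)^{2} = -37100 - \left(-44\right)^{2} = -37100 - 1936 = -39036$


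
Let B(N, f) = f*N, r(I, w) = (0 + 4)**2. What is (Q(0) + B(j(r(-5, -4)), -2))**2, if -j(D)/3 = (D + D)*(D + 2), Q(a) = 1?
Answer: 11950849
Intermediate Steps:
r(I, w) = 16 (r(I, w) = 4**2 = 16)
j(D) = -6*D*(2 + D) (j(D) = -3*(D + D)*(D + 2) = -3*2*D*(2 + D) = -6*D*(2 + D))
B(N, f) = N*f
(Q(0) + B(j(r(-5, -4)), -2))**2 = (1 - 6*16*(2 + 16)*(-2))**2 = (1 - 6*16*18*(-2))**2 = (1 - 1728*(-2))**2 = (1 + 3456)**2 = 3457**2 = 11950849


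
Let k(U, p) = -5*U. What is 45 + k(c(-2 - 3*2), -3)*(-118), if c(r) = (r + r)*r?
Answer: 75565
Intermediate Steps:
c(r) = 2*r**2 (c(r) = (2*r)*r = 2*r**2)
45 + k(c(-2 - 3*2), -3)*(-118) = 45 - 10*(-2 - 3*2)**2*(-118) = 45 - 10*(-2 - 6)**2*(-118) = 45 - 10*(-8)**2*(-118) = 45 - 10*64*(-118) = 45 - 5*128*(-118) = 45 - 640*(-118) = 45 + 75520 = 75565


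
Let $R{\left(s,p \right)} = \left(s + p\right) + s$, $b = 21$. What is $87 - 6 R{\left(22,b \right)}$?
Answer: $-303$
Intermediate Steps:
$R{\left(s,p \right)} = p + 2 s$ ($R{\left(s,p \right)} = \left(p + s\right) + s = p + 2 s$)
$87 - 6 R{\left(22,b \right)} = 87 - 6 \left(21 + 2 \cdot 22\right) = 87 - 6 \left(21 + 44\right) = 87 - 390 = -303$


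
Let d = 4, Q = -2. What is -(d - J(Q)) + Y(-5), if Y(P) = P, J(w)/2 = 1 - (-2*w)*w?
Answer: 9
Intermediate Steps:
J(w) = 2 + 4*w² (J(w) = 2*(1 - (-2*w)*w) = 2*(1 - (-2)*w²) = 2*(1 + 2*w²) = 2 + 4*w²)
-(d - J(Q)) + Y(-5) = -(4 - (2 + 4*(-2)²)) - 5 = -(4 - (2 + 4*4)) - 5 = -(4 - (2 + 16)) - 5 = -(4 - 1*18) - 5 = -(4 - 18) - 5 = -1*(-14) - 5 = 14 - 5 = 9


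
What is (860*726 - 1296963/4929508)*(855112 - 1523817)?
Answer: -2058131099722687485/4929508 ≈ -4.1751e+11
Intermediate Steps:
(860*726 - 1296963/4929508)*(855112 - 1523817) = (624360 - 1296963*1/4929508)*(-668705) = (624360 - 1296963/4929508)*(-668705) = (3077786317917/4929508)*(-668705) = -2058131099722687485/4929508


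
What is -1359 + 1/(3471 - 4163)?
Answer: -940429/692 ≈ -1359.0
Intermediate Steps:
-1359 + 1/(3471 - 4163) = -1359 + 1/(-692) = -1359 - 1/692 = -940429/692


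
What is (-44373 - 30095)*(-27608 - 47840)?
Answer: 5618461664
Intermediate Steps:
(-44373 - 30095)*(-27608 - 47840) = -74468*(-75448) = 5618461664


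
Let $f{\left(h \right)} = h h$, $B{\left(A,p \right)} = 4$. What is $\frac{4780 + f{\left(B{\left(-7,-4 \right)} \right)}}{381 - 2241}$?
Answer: $- \frac{1199}{465} \approx -2.5785$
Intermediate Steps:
$f{\left(h \right)} = h^{2}$
$\frac{4780 + f{\left(B{\left(-7,-4 \right)} \right)}}{381 - 2241} = \frac{4780 + 4^{2}}{381 - 2241} = \frac{4780 + 16}{-1860} = 4796 \left(- \frac{1}{1860}\right) = - \frac{1199}{465}$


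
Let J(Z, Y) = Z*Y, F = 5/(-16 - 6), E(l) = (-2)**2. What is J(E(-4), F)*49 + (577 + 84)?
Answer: 6781/11 ≈ 616.45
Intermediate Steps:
E(l) = 4
F = -5/22 (F = 5/(-22) = 5*(-1/22) = -5/22 ≈ -0.22727)
J(Z, Y) = Y*Z
J(E(-4), F)*49 + (577 + 84) = -5/22*4*49 + (577 + 84) = -10/11*49 + 661 = -490/11 + 661 = 6781/11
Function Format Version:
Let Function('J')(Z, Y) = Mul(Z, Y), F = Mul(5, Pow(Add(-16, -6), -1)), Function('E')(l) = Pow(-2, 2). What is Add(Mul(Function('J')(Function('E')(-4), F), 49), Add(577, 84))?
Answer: Rational(6781, 11) ≈ 616.45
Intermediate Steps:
Function('E')(l) = 4
F = Rational(-5, 22) (F = Mul(5, Pow(-22, -1)) = Mul(5, Rational(-1, 22)) = Rational(-5, 22) ≈ -0.22727)
Function('J')(Z, Y) = Mul(Y, Z)
Add(Mul(Function('J')(Function('E')(-4), F), 49), Add(577, 84)) = Add(Mul(Mul(Rational(-5, 22), 4), 49), Add(577, 84)) = Add(Mul(Rational(-10, 11), 49), 661) = Add(Rational(-490, 11), 661) = Rational(6781, 11)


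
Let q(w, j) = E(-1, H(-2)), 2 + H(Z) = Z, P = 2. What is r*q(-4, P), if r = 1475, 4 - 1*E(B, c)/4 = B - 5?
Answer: 59000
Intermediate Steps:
H(Z) = -2 + Z
E(B, c) = 36 - 4*B (E(B, c) = 16 - 4*(B - 5) = 16 - 4*(-5 + B) = 16 + (20 - 4*B) = 36 - 4*B)
q(w, j) = 40 (q(w, j) = 36 - 4*(-1) = 36 + 4 = 40)
r*q(-4, P) = 1475*40 = 59000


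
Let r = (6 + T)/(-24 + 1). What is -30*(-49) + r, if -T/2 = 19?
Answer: 33842/23 ≈ 1471.4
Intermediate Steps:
T = -38 (T = -2*19 = -38)
r = 32/23 (r = (6 - 38)/(-24 + 1) = -32/(-23) = -32*(-1/23) = 32/23 ≈ 1.3913)
-30*(-49) + r = -30*(-49) + 32/23 = 1470 + 32/23 = 33842/23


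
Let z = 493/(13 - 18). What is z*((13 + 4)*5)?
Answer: -8381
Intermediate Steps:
z = -493/5 (z = 493/(-5) = -1/5*493 = -493/5 ≈ -98.600)
z*((13 + 4)*5) = -493*(13 + 4)*5/5 = -8381*5/5 = -493/5*85 = -8381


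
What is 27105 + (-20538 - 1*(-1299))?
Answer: 7866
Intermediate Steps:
27105 + (-20538 - 1*(-1299)) = 27105 + (-20538 + 1299) = 27105 - 19239 = 7866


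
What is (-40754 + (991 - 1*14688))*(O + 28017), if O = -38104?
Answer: 549247237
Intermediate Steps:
(-40754 + (991 - 1*14688))*(O + 28017) = (-40754 + (991 - 1*14688))*(-38104 + 28017) = (-40754 + (991 - 14688))*(-10087) = (-40754 - 13697)*(-10087) = -54451*(-10087) = 549247237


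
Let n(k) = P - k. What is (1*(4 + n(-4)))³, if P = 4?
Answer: 1728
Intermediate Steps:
n(k) = 4 - k
(1*(4 + n(-4)))³ = (1*(4 + (4 - 1*(-4))))³ = (1*(4 + (4 + 4)))³ = (1*(4 + 8))³ = (1*12)³ = 12³ = 1728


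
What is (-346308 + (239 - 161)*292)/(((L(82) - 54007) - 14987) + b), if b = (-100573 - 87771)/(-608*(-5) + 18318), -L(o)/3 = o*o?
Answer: 1727499114/476148943 ≈ 3.6281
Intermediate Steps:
L(o) = -3*o² (L(o) = -3*o*o = -3*o²)
b = -94172/10679 (b = -188344/(3040 + 18318) = -188344/21358 = -188344*1/21358 = -94172/10679 ≈ -8.8184)
(-346308 + (239 - 161)*292)/(((L(82) - 54007) - 14987) + b) = (-346308 + (239 - 161)*292)/(((-3*82² - 54007) - 14987) - 94172/10679) = (-346308 + 78*292)/(((-3*6724 - 54007) - 14987) - 94172/10679) = (-346308 + 22776)/(((-20172 - 54007) - 14987) - 94172/10679) = -323532/((-74179 - 14987) - 94172/10679) = -323532/(-89166 - 94172/10679) = -323532/(-952297886/10679) = -323532*(-10679/952297886) = 1727499114/476148943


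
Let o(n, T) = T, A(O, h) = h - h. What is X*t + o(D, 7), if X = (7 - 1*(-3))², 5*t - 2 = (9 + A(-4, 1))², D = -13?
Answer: 1667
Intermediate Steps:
A(O, h) = 0
t = 83/5 (t = ⅖ + (9 + 0)²/5 = ⅖ + (⅕)*9² = ⅖ + (⅕)*81 = ⅖ + 81/5 = 83/5 ≈ 16.600)
X = 100 (X = (7 + 3)² = 10² = 100)
X*t + o(D, 7) = 100*(83/5) + 7 = 1660 + 7 = 1667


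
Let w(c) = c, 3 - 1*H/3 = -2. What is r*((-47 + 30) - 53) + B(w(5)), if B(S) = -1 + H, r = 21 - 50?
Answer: 2044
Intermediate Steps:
H = 15 (H = 9 - 3*(-2) = 9 + 6 = 15)
r = -29
B(S) = 14 (B(S) = -1 + 15 = 14)
r*((-47 + 30) - 53) + B(w(5)) = -29*((-47 + 30) - 53) + 14 = -29*(-17 - 53) + 14 = -29*(-70) + 14 = 2030 + 14 = 2044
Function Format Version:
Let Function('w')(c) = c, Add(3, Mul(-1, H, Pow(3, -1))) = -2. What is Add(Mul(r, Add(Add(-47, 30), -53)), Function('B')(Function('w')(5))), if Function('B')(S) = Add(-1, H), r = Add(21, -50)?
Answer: 2044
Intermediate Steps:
H = 15 (H = Add(9, Mul(-3, -2)) = Add(9, 6) = 15)
r = -29
Function('B')(S) = 14 (Function('B')(S) = Add(-1, 15) = 14)
Add(Mul(r, Add(Add(-47, 30), -53)), Function('B')(Function('w')(5))) = Add(Mul(-29, Add(Add(-47, 30), -53)), 14) = Add(Mul(-29, Add(-17, -53)), 14) = Add(Mul(-29, -70), 14) = Add(2030, 14) = 2044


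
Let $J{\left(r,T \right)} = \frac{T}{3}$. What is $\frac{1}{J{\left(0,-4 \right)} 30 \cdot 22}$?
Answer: $- \frac{1}{880} \approx -0.0011364$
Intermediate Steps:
$J{\left(r,T \right)} = \frac{T}{3}$ ($J{\left(r,T \right)} = T \frac{1}{3} = \frac{T}{3}$)
$\frac{1}{J{\left(0,-4 \right)} 30 \cdot 22} = \frac{1}{\frac{1}{3} \left(-4\right) 30 \cdot 22} = \frac{1}{\left(- \frac{4}{3}\right) 30 \cdot 22} = \frac{1}{\left(-40\right) 22} = \frac{1}{-880} = - \frac{1}{880}$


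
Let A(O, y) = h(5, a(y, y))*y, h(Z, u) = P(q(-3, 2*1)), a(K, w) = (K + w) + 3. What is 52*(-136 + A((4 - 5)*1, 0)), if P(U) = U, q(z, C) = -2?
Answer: -7072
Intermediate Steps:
a(K, w) = 3 + K + w
h(Z, u) = -2
A(O, y) = -2*y
52*(-136 + A((4 - 5)*1, 0)) = 52*(-136 - 2*0) = 52*(-136 + 0) = 52*(-136) = -7072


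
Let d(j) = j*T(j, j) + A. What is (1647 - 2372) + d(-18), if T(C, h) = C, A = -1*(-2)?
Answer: -399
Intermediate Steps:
A = 2
d(j) = 2 + j**2 (d(j) = j*j + 2 = j**2 + 2 = 2 + j**2)
(1647 - 2372) + d(-18) = (1647 - 2372) + (2 + (-18)**2) = -725 + (2 + 324) = -725 + 326 = -399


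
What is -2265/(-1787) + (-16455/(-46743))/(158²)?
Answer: 881013451955/695078818108 ≈ 1.2675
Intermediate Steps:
-2265/(-1787) + (-16455/(-46743))/(158²) = -2265*(-1/1787) - 16455*(-1/46743)/24964 = 2265/1787 + (5485/15581)*(1/24964) = 2265/1787 + 5485/388964084 = 881013451955/695078818108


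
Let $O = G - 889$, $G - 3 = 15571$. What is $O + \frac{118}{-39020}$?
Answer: $\frac{286504291}{19510} \approx 14685.0$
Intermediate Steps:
$G = 15574$ ($G = 3 + 15571 = 15574$)
$O = 14685$ ($O = 15574 - 889 = 14685$)
$O + \frac{118}{-39020} = 14685 + \frac{118}{-39020} = 14685 + 118 \left(- \frac{1}{39020}\right) = 14685 - \frac{59}{19510} = \frac{286504291}{19510}$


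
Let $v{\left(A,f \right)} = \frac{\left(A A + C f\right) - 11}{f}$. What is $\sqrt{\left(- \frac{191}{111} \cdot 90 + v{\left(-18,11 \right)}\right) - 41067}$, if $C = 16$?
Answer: $\frac{3 i \sqrt{757888538}}{407} \approx 202.92 i$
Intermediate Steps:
$v{\left(A,f \right)} = \frac{-11 + A^{2} + 16 f}{f}$ ($v{\left(A,f \right)} = \frac{\left(A A + 16 f\right) - 11}{f} = \frac{\left(A^{2} + 16 f\right) - 11}{f} = \frac{-11 + A^{2} + 16 f}{f}$)
$\sqrt{\left(- \frac{191}{111} \cdot 90 + v{\left(-18,11 \right)}\right) - 41067} = \sqrt{\left(- \frac{191}{111} \cdot 90 + \frac{-11 + \left(-18\right)^{2} + 16 \cdot 11}{11}\right) - 41067} = \sqrt{\left(\left(-191\right) \frac{1}{111} \cdot 90 + \frac{-11 + 324 + 176}{11}\right) - 41067} = \sqrt{\left(\left(- \frac{191}{111}\right) 90 + \frac{1}{11} \cdot 489\right) - 41067} = \sqrt{\left(- \frac{5730}{37} + \frac{489}{11}\right) - 41067} = \sqrt{- \frac{44937}{407} - 41067} = \sqrt{- \frac{16759206}{407}} = \frac{3 i \sqrt{757888538}}{407}$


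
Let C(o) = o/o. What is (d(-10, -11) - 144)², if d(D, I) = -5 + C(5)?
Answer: 21904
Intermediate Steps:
C(o) = 1
d(D, I) = -4 (d(D, I) = -5 + 1 = -4)
(d(-10, -11) - 144)² = (-4 - 144)² = (-148)² = 21904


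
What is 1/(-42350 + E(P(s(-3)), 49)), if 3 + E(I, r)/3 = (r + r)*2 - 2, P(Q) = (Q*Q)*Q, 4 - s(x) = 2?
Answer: -1/41777 ≈ -2.3937e-5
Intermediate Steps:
s(x) = 2 (s(x) = 4 - 1*2 = 4 - 2 = 2)
P(Q) = Q**3 (P(Q) = Q**2*Q = Q**3)
E(I, r) = -15 + 12*r (E(I, r) = -9 + 3*((r + r)*2 - 2) = -9 + 3*((2*r)*2 - 2) = -9 + 3*(4*r - 2) = -9 + 3*(-2 + 4*r) = -9 + (-6 + 12*r) = -15 + 12*r)
1/(-42350 + E(P(s(-3)), 49)) = 1/(-42350 + (-15 + 12*49)) = 1/(-42350 + (-15 + 588)) = 1/(-42350 + 573) = 1/(-41777) = -1/41777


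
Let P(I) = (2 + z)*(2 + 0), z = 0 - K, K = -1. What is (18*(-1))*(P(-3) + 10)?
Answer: -288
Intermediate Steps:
z = 1 (z = 0 - 1*(-1) = 0 + 1 = 1)
P(I) = 6 (P(I) = (2 + 1)*(2 + 0) = 3*2 = 6)
(18*(-1))*(P(-3) + 10) = (18*(-1))*(6 + 10) = -18*16 = -288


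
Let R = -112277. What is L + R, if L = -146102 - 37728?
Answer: -296107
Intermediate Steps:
L = -183830
L + R = -183830 - 112277 = -296107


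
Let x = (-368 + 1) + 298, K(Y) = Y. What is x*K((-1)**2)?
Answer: -69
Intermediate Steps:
x = -69 (x = -367 + 298 = -69)
x*K((-1)**2) = -69*(-1)**2 = -69*1 = -69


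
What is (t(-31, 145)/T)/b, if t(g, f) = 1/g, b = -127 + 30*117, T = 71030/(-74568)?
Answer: 37284/3724564595 ≈ 1.0010e-5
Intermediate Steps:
T = -35515/37284 (T = 71030*(-1/74568) = -35515/37284 ≈ -0.95255)
b = 3383 (b = -127 + 3510 = 3383)
(t(-31, 145)/T)/b = (1/((-31)*(-35515/37284)))/3383 = -1/31*(-37284/35515)*(1/3383) = (37284/1100965)*(1/3383) = 37284/3724564595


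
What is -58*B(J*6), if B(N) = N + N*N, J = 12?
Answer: -304848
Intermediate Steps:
B(N) = N + N²
-58*B(J*6) = -58*12*6*(1 + 12*6) = -4176*(1 + 72) = -4176*73 = -58*5256 = -304848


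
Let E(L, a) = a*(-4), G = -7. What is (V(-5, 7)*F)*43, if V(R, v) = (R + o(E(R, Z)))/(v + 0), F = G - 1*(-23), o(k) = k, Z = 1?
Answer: -6192/7 ≈ -884.57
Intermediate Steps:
E(L, a) = -4*a
F = 16 (F = -7 - 1*(-23) = -7 + 23 = 16)
V(R, v) = (-4 + R)/v (V(R, v) = (R - 4*1)/(v + 0) = (R - 4)/v = (-4 + R)/v)
(V(-5, 7)*F)*43 = (((-4 - 5)/7)*16)*43 = (((1/7)*(-9))*16)*43 = -9/7*16*43 = -144/7*43 = -6192/7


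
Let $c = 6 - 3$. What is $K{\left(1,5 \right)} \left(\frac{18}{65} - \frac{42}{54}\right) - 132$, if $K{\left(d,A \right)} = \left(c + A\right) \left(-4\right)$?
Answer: $- \frac{67844}{585} \approx -115.97$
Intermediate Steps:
$c = 3$ ($c = 6 - 3 = 3$)
$K{\left(d,A \right)} = -12 - 4 A$ ($K{\left(d,A \right)} = \left(3 + A\right) \left(-4\right) = -12 - 4 A$)
$K{\left(1,5 \right)} \left(\frac{18}{65} - \frac{42}{54}\right) - 132 = \left(-12 - 20\right) \left(\frac{18}{65} - \frac{42}{54}\right) - 132 = \left(-12 - 20\right) \left(18 \cdot \frac{1}{65} - \frac{7}{9}\right) - 132 = - 32 \left(\frac{18}{65} - \frac{7}{9}\right) - 132 = \left(-32\right) \left(- \frac{293}{585}\right) - 132 = \frac{9376}{585} - 132 = - \frac{67844}{585}$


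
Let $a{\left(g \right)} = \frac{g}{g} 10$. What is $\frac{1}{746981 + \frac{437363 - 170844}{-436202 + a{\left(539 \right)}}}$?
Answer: $\frac{436192}{325826869833} \approx 1.3387 \cdot 10^{-6}$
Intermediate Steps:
$a{\left(g \right)} = 10$ ($a{\left(g \right)} = 1 \cdot 10 = 10$)
$\frac{1}{746981 + \frac{437363 - 170844}{-436202 + a{\left(539 \right)}}} = \frac{1}{746981 + \frac{437363 - 170844}{-436202 + 10}} = \frac{1}{746981 + \frac{266519}{-436192}} = \frac{1}{746981 + 266519 \left(- \frac{1}{436192}\right)} = \frac{1}{746981 - \frac{266519}{436192}} = \frac{1}{\frac{325826869833}{436192}} = \frac{436192}{325826869833}$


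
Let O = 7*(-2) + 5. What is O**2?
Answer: 81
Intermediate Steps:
O = -9 (O = -14 + 5 = -9)
O**2 = (-9)**2 = 81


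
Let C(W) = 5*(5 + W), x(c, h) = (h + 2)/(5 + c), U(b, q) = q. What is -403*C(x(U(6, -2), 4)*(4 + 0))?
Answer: -26195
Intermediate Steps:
x(c, h) = (2 + h)/(5 + c)
C(W) = 25 + 5*W
-403*C(x(U(6, -2), 4)*(4 + 0)) = -403*(25 + 5*(((2 + 4)/(5 - 2))*(4 + 0))) = -403*(25 + 5*((6/3)*4)) = -403*(25 + 5*(((1/3)*6)*4)) = -403*(25 + 5*(2*4)) = -403*(25 + 5*8) = -403*(25 + 40) = -403*65 = -26195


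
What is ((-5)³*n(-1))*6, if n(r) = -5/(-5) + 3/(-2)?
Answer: 375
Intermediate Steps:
n(r) = -½ (n(r) = -5*(-⅕) + 3*(-½) = 1 - 3/2 = -½)
((-5)³*n(-1))*6 = ((-5)³*(-½))*6 = -125*(-½)*6 = (125/2)*6 = 375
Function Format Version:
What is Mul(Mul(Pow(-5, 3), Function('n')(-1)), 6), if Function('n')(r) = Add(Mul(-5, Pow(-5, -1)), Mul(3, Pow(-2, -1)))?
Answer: 375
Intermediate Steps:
Function('n')(r) = Rational(-1, 2) (Function('n')(r) = Add(Mul(-5, Rational(-1, 5)), Mul(3, Rational(-1, 2))) = Add(1, Rational(-3, 2)) = Rational(-1, 2))
Mul(Mul(Pow(-5, 3), Function('n')(-1)), 6) = Mul(Mul(Pow(-5, 3), Rational(-1, 2)), 6) = Mul(Mul(-125, Rational(-1, 2)), 6) = Mul(Rational(125, 2), 6) = 375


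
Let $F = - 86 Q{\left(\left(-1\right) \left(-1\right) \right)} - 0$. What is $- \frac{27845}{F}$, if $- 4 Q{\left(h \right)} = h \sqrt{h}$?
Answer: $- \frac{55690}{43} \approx -1295.1$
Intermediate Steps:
$Q{\left(h \right)} = - \frac{h^{\frac{3}{2}}}{4}$ ($Q{\left(h \right)} = - \frac{h \sqrt{h}}{4} = - \frac{h^{\frac{3}{2}}}{4}$)
$F = \frac{43}{2}$ ($F = - 86 \left(- \frac{\left(\left(-1\right) \left(-1\right)\right)^{\frac{3}{2}}}{4}\right) - 0 = - 86 \left(- \frac{1^{\frac{3}{2}}}{4}\right) + 0 = - 86 \left(\left(- \frac{1}{4}\right) 1\right) + 0 = \left(-86\right) \left(- \frac{1}{4}\right) + 0 = \frac{43}{2} + 0 = \frac{43}{2} \approx 21.5$)
$- \frac{27845}{F} = - \frac{27845}{\frac{43}{2}} = \left(-27845\right) \frac{2}{43} = - \frac{55690}{43}$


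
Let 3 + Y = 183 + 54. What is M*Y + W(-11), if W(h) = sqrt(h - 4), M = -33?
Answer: -7722 + I*sqrt(15) ≈ -7722.0 + 3.873*I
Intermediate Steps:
Y = 234 (Y = -3 + (183 + 54) = -3 + 237 = 234)
W(h) = sqrt(-4 + h)
M*Y + W(-11) = -33*234 + sqrt(-4 - 11) = -7722 + sqrt(-15) = -7722 + I*sqrt(15)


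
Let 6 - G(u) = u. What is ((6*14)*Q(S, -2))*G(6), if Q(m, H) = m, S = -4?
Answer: 0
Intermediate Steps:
G(u) = 6 - u
((6*14)*Q(S, -2))*G(6) = ((6*14)*(-4))*(6 - 1*6) = (84*(-4))*(6 - 6) = -336*0 = 0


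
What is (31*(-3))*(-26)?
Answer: 2418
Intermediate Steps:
(31*(-3))*(-26) = -93*(-26) = 2418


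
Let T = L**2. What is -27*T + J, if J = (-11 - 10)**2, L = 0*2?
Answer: 441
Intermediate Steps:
L = 0
T = 0 (T = 0**2 = 0)
J = 441 (J = (-21)**2 = 441)
-27*T + J = -27*0 + 441 = 0 + 441 = 441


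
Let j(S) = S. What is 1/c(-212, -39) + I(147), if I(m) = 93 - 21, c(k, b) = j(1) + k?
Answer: 15191/211 ≈ 71.995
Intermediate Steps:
c(k, b) = 1 + k
I(m) = 72
1/c(-212, -39) + I(147) = 1/(1 - 212) + 72 = 1/(-211) + 72 = -1/211 + 72 = 15191/211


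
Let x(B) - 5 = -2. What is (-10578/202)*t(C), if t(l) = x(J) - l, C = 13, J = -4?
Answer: 52890/101 ≈ 523.66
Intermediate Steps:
x(B) = 3 (x(B) = 5 - 2 = 3)
t(l) = 3 - l
(-10578/202)*t(C) = (-10578/202)*(3 - 1*13) = (-10578/202)*(3 - 13) = -129*41/101*(-10) = -5289/101*(-10) = 52890/101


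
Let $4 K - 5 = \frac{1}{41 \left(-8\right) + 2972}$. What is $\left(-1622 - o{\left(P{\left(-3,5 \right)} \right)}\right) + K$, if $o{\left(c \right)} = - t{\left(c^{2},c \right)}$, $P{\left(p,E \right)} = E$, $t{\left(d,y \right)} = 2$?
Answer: $- \frac{17119899}{10576} \approx -1618.8$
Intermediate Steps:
$o{\left(c \right)} = -2$ ($o{\left(c \right)} = \left(-1\right) 2 = -2$)
$K = \frac{13221}{10576}$ ($K = \frac{5}{4} + \frac{1}{4 \left(41 \left(-8\right) + 2972\right)} = \frac{5}{4} + \frac{1}{4 \left(-328 + 2972\right)} = \frac{5}{4} + \frac{1}{4 \cdot 2644} = \frac{5}{4} + \frac{1}{4} \cdot \frac{1}{2644} = \frac{5}{4} + \frac{1}{10576} = \frac{13221}{10576} \approx 1.2501$)
$\left(-1622 - o{\left(P{\left(-3,5 \right)} \right)}\right) + K = \left(-1622 - -2\right) + \frac{13221}{10576} = \left(-1622 + 2\right) + \frac{13221}{10576} = -1620 + \frac{13221}{10576} = - \frac{17119899}{10576}$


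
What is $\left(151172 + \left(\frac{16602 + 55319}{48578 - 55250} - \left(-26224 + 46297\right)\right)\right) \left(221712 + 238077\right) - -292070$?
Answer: $\frac{134047627654321}{2224} \approx 6.0273 \cdot 10^{10}$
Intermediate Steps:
$\left(151172 + \left(\frac{16602 + 55319}{48578 - 55250} - \left(-26224 + 46297\right)\right)\right) \left(221712 + 238077\right) - -292070 = \left(151172 + \left(\frac{71921}{-6672} - 20073\right)\right) 459789 + 292070 = \left(151172 + \left(71921 \left(- \frac{1}{6672}\right) - 20073\right)\right) 459789 + 292070 = \left(151172 - \frac{133998977}{6672}\right) 459789 + 292070 = \frac{874620607}{6672} \cdot 459789 + 292070 = \frac{134046978090641}{2224} + 292070 = \frac{134047627654321}{2224}$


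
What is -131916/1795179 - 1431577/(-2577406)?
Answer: 743311959129/1542301708558 ≈ 0.48195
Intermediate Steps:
-131916/1795179 - 1431577/(-2577406) = -131916*1/1795179 - 1431577*(-1/2577406) = -43972/598393 + 1431577/2577406 = 743311959129/1542301708558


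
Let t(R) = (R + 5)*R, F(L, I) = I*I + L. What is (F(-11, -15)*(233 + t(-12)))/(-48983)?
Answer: -67838/48983 ≈ -1.3849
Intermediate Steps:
F(L, I) = L + I² (F(L, I) = I² + L = L + I²)
t(R) = R*(5 + R) (t(R) = (5 + R)*R = R*(5 + R))
(F(-11, -15)*(233 + t(-12)))/(-48983) = ((-11 + (-15)²)*(233 - 12*(5 - 12)))/(-48983) = ((-11 + 225)*(233 - 12*(-7)))*(-1/48983) = (214*(233 + 84))*(-1/48983) = (214*317)*(-1/48983) = 67838*(-1/48983) = -67838/48983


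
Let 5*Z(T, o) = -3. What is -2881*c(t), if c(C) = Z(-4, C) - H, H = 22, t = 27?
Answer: 325553/5 ≈ 65111.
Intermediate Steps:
Z(T, o) = -⅗ (Z(T, o) = (⅕)*(-3) = -⅗)
c(C) = -113/5 (c(C) = -⅗ - 1*22 = -⅗ - 22 = -113/5)
-2881*c(t) = -2881*(-113/5) = 325553/5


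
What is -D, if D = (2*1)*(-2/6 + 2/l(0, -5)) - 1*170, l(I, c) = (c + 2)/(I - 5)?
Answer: 164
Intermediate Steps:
l(I, c) = (2 + c)/(-5 + I)
D = -164 (D = (2*1)*(-2/6 + 2/(((2 - 5)/(-5 + 0)))) - 1*170 = 2*(-2*⅙ + 2/((-3/(-5)))) - 170 = 2*(-⅓ + 2/((-⅕*(-3)))) - 170 = 2*(-⅓ + 2/(⅗)) - 170 = 2*(-⅓ + 2*(5/3)) - 170 = 2*(-⅓ + 10/3) - 170 = 2*3 - 170 = 6 - 170 = -164)
-D = -1*(-164) = 164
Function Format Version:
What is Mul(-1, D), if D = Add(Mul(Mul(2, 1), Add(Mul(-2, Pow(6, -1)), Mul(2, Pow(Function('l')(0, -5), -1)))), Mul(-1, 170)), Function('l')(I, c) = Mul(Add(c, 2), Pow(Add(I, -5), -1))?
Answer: 164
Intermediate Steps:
Function('l')(I, c) = Mul(Pow(Add(-5, I), -1), Add(2, c)) (Function('l')(I, c) = Mul(Add(2, c), Pow(Add(-5, I), -1)) = Mul(Pow(Add(-5, I), -1), Add(2, c)))
D = -164 (D = Add(Mul(Mul(2, 1), Add(Mul(-2, Pow(6, -1)), Mul(2, Pow(Mul(Pow(Add(-5, 0), -1), Add(2, -5)), -1)))), Mul(-1, 170)) = Add(Mul(2, Add(Mul(-2, Rational(1, 6)), Mul(2, Pow(Mul(Pow(-5, -1), -3), -1)))), -170) = Add(Mul(2, Add(Rational(-1, 3), Mul(2, Pow(Mul(Rational(-1, 5), -3), -1)))), -170) = Add(Mul(2, Add(Rational(-1, 3), Mul(2, Pow(Rational(3, 5), -1)))), -170) = Add(Mul(2, Add(Rational(-1, 3), Mul(2, Rational(5, 3)))), -170) = Add(Mul(2, Add(Rational(-1, 3), Rational(10, 3))), -170) = Add(Mul(2, 3), -170) = Add(6, -170) = -164)
Mul(-1, D) = Mul(-1, -164) = 164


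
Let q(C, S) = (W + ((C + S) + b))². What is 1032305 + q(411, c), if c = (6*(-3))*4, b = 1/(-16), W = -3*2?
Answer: 292647009/256 ≈ 1.1432e+6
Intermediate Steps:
W = -6
b = -1/16 ≈ -0.062500
c = -72 (c = -18*4 = -72)
q(C, S) = (-97/16 + C + S)² (q(C, S) = (-6 + ((C + S) - 1/16))² = (-6 + (-1/16 + C + S))² = (-97/16 + C + S)²)
1032305 + q(411, c) = 1032305 + (-97 + 16*411 + 16*(-72))²/256 = 1032305 + (-97 + 6576 - 1152)²/256 = 1032305 + (1/256)*5327² = 1032305 + (1/256)*28376929 = 1032305 + 28376929/256 = 292647009/256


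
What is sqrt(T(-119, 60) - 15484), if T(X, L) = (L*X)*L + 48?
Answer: 2*I*sqrt(110959) ≈ 666.21*I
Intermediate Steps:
T(X, L) = 48 + X*L**2 (T(X, L) = X*L**2 + 48 = 48 + X*L**2)
sqrt(T(-119, 60) - 15484) = sqrt((48 - 119*60**2) - 15484) = sqrt((48 - 119*3600) - 15484) = sqrt((48 - 428400) - 15484) = sqrt(-428352 - 15484) = sqrt(-443836) = 2*I*sqrt(110959)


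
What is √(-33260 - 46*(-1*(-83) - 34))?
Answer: 3*I*√3946 ≈ 188.45*I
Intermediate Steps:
√(-33260 - 46*(-1*(-83) - 34)) = √(-33260 - 46*(83 - 34)) = √(-33260 - 46*49) = √(-33260 - 2254) = √(-35514) = 3*I*√3946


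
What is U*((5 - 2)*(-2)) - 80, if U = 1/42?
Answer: -561/7 ≈ -80.143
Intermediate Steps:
U = 1/42 ≈ 0.023810
U*((5 - 2)*(-2)) - 80 = ((5 - 2)*(-2))/42 - 80 = (3*(-2))/42 - 80 = (1/42)*(-6) - 80 = -⅐ - 80 = -561/7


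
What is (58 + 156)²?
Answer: 45796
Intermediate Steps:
(58 + 156)² = 214² = 45796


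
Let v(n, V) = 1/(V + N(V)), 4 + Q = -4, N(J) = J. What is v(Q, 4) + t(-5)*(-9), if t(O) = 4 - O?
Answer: -647/8 ≈ -80.875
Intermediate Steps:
Q = -8 (Q = -4 - 4 = -8)
v(n, V) = 1/(2*V) (v(n, V) = 1/(V + V) = 1/(2*V))
v(Q, 4) + t(-5)*(-9) = (1/2)/4 + (4 - 1*(-5))*(-9) = (1/2)*(1/4) + (4 + 5)*(-9) = 1/8 + 9*(-9) = 1/8 - 81 = -647/8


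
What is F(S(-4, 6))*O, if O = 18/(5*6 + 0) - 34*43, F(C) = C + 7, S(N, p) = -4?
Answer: -21921/5 ≈ -4384.2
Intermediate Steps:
F(C) = 7 + C
O = -7307/5 (O = 18/(30 + 0) - 1462 = 18/30 - 1462 = 18*(1/30) - 1462 = 3/5 - 1462 = -7307/5 ≈ -1461.4)
F(S(-4, 6))*O = (7 - 4)*(-7307/5) = 3*(-7307/5) = -21921/5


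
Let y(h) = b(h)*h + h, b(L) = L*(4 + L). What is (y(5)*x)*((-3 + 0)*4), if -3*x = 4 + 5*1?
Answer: 8280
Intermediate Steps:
x = -3 (x = -(4 + 5*1)/3 = -(4 + 5)/3 = -1/3*9 = -3)
y(h) = h + h**2*(4 + h) (y(h) = (h*(4 + h))*h + h = h**2*(4 + h) + h = h + h**2*(4 + h))
(y(5)*x)*((-3 + 0)*4) = ((5*(1 + 5*(4 + 5)))*(-3))*((-3 + 0)*4) = ((5*(1 + 5*9))*(-3))*(-3*4) = ((5*(1 + 45))*(-3))*(-12) = ((5*46)*(-3))*(-12) = (230*(-3))*(-12) = -690*(-12) = 8280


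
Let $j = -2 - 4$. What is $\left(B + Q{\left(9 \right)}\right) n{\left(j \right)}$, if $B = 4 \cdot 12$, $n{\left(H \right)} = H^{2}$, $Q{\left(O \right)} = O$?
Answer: $2052$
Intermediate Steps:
$j = -6$ ($j = -2 - 4 = -6$)
$B = 48$
$\left(B + Q{\left(9 \right)}\right) n{\left(j \right)} = \left(48 + 9\right) \left(-6\right)^{2} = 57 \cdot 36 = 2052$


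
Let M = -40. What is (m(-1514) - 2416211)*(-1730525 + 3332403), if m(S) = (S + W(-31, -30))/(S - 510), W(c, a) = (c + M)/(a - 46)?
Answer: -297685899883992869/76912 ≈ -3.8705e+12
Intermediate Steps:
W(c, a) = (-40 + c)/(-46 + a) (W(c, a) = (c - 40)/(a - 46) = (-40 + c)/(-46 + a))
m(S) = (71/76 + S)/(-510 + S) (m(S) = (S + (-40 - 31)/(-46 - 30))/(S - 510) = (S - 71/(-76))/(-510 + S) = (S - 1/76*(-71))/(-510 + S) = (S + 71/76)/(-510 + S) = (71/76 + S)/(-510 + S))
(m(-1514) - 2416211)*(-1730525 + 3332403) = ((71/76 - 1514)/(-510 - 1514) - 2416211)*(-1730525 + 3332403) = (-114993/76/(-2024) - 2416211)*1601878 = (-1/2024*(-114993/76) - 2416211)*1601878 = (114993/153824 - 2416211)*1601878 = -371671125871/153824*1601878 = -297685899883992869/76912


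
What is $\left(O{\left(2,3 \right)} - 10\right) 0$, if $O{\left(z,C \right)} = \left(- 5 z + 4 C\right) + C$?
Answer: $0$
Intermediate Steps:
$O{\left(z,C \right)} = - 5 z + 5 C$
$\left(O{\left(2,3 \right)} - 10\right) 0 = \left(\left(\left(-5\right) 2 + 5 \cdot 3\right) - 10\right) 0 = \left(\left(-10 + 15\right) - 10\right) 0 = \left(5 - 10\right) 0 = \left(-5\right) 0 = 0$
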